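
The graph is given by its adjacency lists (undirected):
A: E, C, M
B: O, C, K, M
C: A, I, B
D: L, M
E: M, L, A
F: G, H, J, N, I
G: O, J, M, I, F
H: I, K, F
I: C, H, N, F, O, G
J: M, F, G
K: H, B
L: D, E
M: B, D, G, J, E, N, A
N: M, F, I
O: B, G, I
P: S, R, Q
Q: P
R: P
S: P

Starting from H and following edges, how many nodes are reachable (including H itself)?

15

BFS from H visits: H, F, I, K, G, J, N, C, O, B, M, A, D, E, L
Reachable nodes: 15 of 19 total.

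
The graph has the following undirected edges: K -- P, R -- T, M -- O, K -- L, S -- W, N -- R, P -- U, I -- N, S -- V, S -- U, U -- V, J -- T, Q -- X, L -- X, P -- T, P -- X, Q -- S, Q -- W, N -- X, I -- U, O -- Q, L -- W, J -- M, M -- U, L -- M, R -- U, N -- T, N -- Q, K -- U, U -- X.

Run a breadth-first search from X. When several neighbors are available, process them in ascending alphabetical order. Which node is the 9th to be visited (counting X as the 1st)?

Visit X; enqueue L, N, P, Q, U → queue [L, N, P, Q, U]
Visit L; enqueue K, M, W → queue [N, P, Q, U, K, M, W]
Visit N; enqueue I, R, T → queue [P, Q, U, K, M, W, I, R, T]
Visit P → queue [Q, U, K, M, W, I, R, T]
Visit Q; enqueue O, S → queue [U, K, M, W, I, R, T, O, S]
Visit U; enqueue V → queue [K, M, W, I, R, T, O, S, V]
Visit K → queue [M, W, I, R, T, O, S, V]
Visit M; enqueue J → queue [W, I, R, T, O, S, V, J]
Visit W → queue [I, R, T, O, S, V, J]
Visit I → queue [R, T, O, S, V, J]
Visit R → queue [T, O, S, V, J]
Visit T → queue [O, S, V, J]
Visit O → queue [S, V, J]
Visit S → queue [V, J]
Visit V → queue [J]
Visit J → queue []

Visit order: X, L, N, P, Q, U, K, M, W, I, R, T, O, S, V, J

W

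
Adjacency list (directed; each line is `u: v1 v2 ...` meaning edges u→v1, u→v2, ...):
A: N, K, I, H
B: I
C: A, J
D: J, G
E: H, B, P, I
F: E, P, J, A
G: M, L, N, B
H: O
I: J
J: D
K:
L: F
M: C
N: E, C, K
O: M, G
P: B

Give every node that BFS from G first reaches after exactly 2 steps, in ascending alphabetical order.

C, E, F, I, K

Level 0: G
Level 1: B, L, M, N
Level 2: C, E, F, I, K
Level 3: A, H, J, P
Level 4: D, O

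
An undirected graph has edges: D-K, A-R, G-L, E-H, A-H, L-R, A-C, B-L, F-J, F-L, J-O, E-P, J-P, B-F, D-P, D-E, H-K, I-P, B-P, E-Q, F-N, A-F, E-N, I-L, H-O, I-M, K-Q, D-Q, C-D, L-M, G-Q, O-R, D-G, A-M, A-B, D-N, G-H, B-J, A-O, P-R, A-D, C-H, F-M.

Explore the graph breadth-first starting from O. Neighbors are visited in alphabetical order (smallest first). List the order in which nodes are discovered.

Visit O; enqueue A, H, J, R → queue [A, H, J, R]
Visit A; enqueue B, C, D, F, M → queue [H, J, R, B, C, D, F, M]
Visit H; enqueue E, G, K → queue [J, R, B, C, D, F, M, E, G, K]
Visit J; enqueue P → queue [R, B, C, D, F, M, E, G, K, P]
Visit R; enqueue L → queue [B, C, D, F, M, E, G, K, P, L]
Visit B → queue [C, D, F, M, E, G, K, P, L]
Visit C → queue [D, F, M, E, G, K, P, L]
Visit D; enqueue N, Q → queue [F, M, E, G, K, P, L, N, Q]
Visit F → queue [M, E, G, K, P, L, N, Q]
Visit M; enqueue I → queue [E, G, K, P, L, N, Q, I]
Visit E → queue [G, K, P, L, N, Q, I]
Visit G → queue [K, P, L, N, Q, I]
Visit K → queue [P, L, N, Q, I]
Visit P → queue [L, N, Q, I]
Visit L → queue [N, Q, I]
Visit N → queue [Q, I]
Visit Q → queue [I]
Visit I → queue []

O, A, H, J, R, B, C, D, F, M, E, G, K, P, L, N, Q, I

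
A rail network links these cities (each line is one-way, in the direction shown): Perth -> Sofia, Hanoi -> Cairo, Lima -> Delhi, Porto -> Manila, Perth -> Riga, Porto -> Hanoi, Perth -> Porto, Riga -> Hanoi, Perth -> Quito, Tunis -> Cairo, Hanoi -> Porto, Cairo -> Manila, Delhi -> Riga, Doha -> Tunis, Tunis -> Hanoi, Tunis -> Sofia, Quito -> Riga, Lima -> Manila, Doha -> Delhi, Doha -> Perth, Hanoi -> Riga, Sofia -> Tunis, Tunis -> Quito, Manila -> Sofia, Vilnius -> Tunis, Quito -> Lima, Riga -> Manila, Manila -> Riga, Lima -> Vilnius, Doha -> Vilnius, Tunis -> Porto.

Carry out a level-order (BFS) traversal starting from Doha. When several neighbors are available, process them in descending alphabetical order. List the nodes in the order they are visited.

Doha, Vilnius, Tunis, Perth, Delhi, Sofia, Quito, Porto, Hanoi, Cairo, Riga, Lima, Manila

Visit Doha; enqueue Vilnius, Tunis, Perth, Delhi → queue [Vilnius, Tunis, Perth, Delhi]
Visit Vilnius → queue [Tunis, Perth, Delhi]
Visit Tunis; enqueue Sofia, Quito, Porto, Hanoi, Cairo → queue [Perth, Delhi, Sofia, Quito, Porto, Hanoi, Cairo]
Visit Perth; enqueue Riga → queue [Delhi, Sofia, Quito, Porto, Hanoi, Cairo, Riga]
Visit Delhi → queue [Sofia, Quito, Porto, Hanoi, Cairo, Riga]
Visit Sofia → queue [Quito, Porto, Hanoi, Cairo, Riga]
Visit Quito; enqueue Lima → queue [Porto, Hanoi, Cairo, Riga, Lima]
Visit Porto; enqueue Manila → queue [Hanoi, Cairo, Riga, Lima, Manila]
Visit Hanoi → queue [Cairo, Riga, Lima, Manila]
Visit Cairo → queue [Riga, Lima, Manila]
Visit Riga → queue [Lima, Manila]
Visit Lima → queue [Manila]
Visit Manila → queue []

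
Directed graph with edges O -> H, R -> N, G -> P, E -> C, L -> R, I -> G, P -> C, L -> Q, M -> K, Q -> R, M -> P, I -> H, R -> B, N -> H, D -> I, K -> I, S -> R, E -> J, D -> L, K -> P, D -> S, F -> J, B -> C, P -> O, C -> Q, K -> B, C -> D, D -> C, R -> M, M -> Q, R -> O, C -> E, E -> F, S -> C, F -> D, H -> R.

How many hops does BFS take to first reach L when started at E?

Level 0: E
Level 1: C, F, J
Level 2: D, Q
Level 3: I, L, R, S
Level 4: B, G, H, M, N, O
Level 5: K, P
L first appears at level 3.

3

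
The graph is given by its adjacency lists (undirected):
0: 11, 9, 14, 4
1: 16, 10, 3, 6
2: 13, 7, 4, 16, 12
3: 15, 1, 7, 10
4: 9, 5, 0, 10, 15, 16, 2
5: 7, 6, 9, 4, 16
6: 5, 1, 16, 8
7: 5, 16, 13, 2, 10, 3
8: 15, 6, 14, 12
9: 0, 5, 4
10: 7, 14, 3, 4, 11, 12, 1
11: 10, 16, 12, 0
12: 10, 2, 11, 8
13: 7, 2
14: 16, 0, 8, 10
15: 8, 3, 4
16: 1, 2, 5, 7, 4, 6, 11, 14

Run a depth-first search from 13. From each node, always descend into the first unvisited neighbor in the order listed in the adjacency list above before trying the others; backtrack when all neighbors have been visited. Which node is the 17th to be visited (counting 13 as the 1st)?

12

Visit 13
13 → 7
7 → 5
5 → 6
6 → 1
1 → 16
16 → 2
2 → 4
4 → 9
9 → 0
0 → 11
11 → 10
10 → 14
14 → 8
8 → 15
15 → 3
8 → 12

Visit order: 13, 7, 5, 6, 1, 16, 2, 4, 9, 0, 11, 10, 14, 8, 15, 3, 12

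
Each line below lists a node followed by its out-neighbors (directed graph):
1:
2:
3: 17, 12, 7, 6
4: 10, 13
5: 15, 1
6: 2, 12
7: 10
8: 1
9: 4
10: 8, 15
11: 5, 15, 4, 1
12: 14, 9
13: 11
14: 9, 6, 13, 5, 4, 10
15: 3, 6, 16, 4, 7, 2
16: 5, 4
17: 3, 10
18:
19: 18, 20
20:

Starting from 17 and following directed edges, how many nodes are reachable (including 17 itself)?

BFS from 17 visits: 17, 3, 10, 12, 7, 6, 8, 15, 14, 9, 2, 1, 16, 4, 13, 5, 11
Reachable nodes: 17 of 20 total.

17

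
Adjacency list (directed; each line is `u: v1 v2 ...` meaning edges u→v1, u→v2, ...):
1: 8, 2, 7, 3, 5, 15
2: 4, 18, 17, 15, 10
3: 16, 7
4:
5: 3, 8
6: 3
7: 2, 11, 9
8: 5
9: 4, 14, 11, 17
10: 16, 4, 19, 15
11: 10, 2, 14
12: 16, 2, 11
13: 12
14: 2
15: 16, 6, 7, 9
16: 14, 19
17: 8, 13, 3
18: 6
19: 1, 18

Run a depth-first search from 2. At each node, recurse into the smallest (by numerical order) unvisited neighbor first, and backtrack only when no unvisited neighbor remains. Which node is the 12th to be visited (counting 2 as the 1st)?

Visit 2
2 → 4
2 → 10
10 → 15
15 → 6
6 → 3
3 → 7
7 → 9
9 → 11
11 → 14
9 → 17
17 → 8
8 → 5
17 → 13
13 → 12
12 → 16
16 → 19
19 → 1
19 → 18

Visit order: 2, 4, 10, 15, 6, 3, 7, 9, 11, 14, 17, 8, 5, 13, 12, 16, 19, 1, 18

8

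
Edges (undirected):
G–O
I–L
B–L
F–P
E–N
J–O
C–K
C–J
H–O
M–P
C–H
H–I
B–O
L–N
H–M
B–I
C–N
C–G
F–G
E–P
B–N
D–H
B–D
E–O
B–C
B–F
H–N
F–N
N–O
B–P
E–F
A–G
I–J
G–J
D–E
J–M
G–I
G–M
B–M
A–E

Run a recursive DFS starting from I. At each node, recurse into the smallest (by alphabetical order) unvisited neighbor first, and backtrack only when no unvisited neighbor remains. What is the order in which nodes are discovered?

I, B, C, G, A, E, D, H, M, J, O, N, F, P, L, K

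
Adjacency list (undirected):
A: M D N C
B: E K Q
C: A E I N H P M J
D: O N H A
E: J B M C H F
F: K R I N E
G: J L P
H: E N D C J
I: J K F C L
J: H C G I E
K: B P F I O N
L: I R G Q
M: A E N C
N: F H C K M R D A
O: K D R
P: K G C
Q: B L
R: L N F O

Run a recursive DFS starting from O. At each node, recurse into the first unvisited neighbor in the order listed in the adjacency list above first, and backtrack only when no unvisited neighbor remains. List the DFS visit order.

O -> K -> B -> E -> J -> H -> N -> F -> R -> L -> I -> C -> A -> M -> D -> P -> G -> Q

Visit O
O → K
K → B
B → E
E → J
J → H
H → N
N → F
F → R
R → L
L → I
I → C
C → A
A → M
A → D
C → P
P → G
L → Q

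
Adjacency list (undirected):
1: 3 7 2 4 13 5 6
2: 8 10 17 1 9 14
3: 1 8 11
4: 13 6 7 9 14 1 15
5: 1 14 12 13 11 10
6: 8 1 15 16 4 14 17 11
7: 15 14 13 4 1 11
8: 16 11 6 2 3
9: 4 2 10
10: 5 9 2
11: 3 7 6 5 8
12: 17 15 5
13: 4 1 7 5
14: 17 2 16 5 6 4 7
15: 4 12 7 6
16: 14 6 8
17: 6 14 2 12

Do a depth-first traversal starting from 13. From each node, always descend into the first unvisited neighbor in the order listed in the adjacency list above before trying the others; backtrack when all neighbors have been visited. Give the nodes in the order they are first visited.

Visit 13
13 → 4
4 → 6
6 → 8
8 → 16
16 → 14
14 → 17
17 → 2
2 → 10
10 → 5
5 → 1
1 → 3
3 → 11
11 → 7
7 → 15
15 → 12
10 → 9

13 4 6 8 16 14 17 2 10 5 1 3 11 7 15 12 9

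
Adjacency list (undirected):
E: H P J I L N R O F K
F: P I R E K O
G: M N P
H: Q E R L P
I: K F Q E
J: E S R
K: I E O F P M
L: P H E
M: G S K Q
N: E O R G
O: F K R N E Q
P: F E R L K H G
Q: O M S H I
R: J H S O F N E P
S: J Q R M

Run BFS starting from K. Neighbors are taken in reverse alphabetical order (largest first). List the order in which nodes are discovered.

Visit K; enqueue P, O, M, I, F, E → queue [P, O, M, I, F, E]
Visit P; enqueue R, L, H, G → queue [O, M, I, F, E, R, L, H, G]
Visit O; enqueue Q, N → queue [M, I, F, E, R, L, H, G, Q, N]
Visit M; enqueue S → queue [I, F, E, R, L, H, G, Q, N, S]
Visit I → queue [F, E, R, L, H, G, Q, N, S]
Visit F → queue [E, R, L, H, G, Q, N, S]
Visit E; enqueue J → queue [R, L, H, G, Q, N, S, J]
Visit R → queue [L, H, G, Q, N, S, J]
Visit L → queue [H, G, Q, N, S, J]
Visit H → queue [G, Q, N, S, J]
Visit G → queue [Q, N, S, J]
Visit Q → queue [N, S, J]
Visit N → queue [S, J]
Visit S → queue [J]
Visit J → queue []

K -> P -> O -> M -> I -> F -> E -> R -> L -> H -> G -> Q -> N -> S -> J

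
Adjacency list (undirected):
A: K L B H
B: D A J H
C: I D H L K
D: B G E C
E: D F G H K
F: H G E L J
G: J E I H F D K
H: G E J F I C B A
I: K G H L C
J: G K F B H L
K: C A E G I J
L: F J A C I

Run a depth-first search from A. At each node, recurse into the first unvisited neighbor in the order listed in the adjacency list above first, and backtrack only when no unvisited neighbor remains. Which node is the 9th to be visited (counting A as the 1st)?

Visit A
A → K
K → C
C → I
I → G
G → J
J → F
F → H
H → E
E → D
D → B
F → L

Visit order: A, K, C, I, G, J, F, H, E, D, B, L

E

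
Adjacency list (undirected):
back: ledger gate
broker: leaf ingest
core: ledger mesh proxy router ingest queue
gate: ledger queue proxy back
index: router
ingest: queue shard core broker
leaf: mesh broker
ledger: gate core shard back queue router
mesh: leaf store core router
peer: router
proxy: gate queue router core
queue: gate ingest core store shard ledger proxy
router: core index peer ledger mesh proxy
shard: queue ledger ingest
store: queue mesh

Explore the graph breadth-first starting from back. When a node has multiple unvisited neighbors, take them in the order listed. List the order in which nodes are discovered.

back → ledger → gate → core → shard → queue → router → proxy → mesh → ingest → store → index → peer → leaf → broker

Visit back; enqueue ledger, gate → queue [ledger, gate]
Visit ledger; enqueue core, shard, queue, router → queue [gate, core, shard, queue, router]
Visit gate; enqueue proxy → queue [core, shard, queue, router, proxy]
Visit core; enqueue mesh, ingest → queue [shard, queue, router, proxy, mesh, ingest]
Visit shard → queue [queue, router, proxy, mesh, ingest]
Visit queue; enqueue store → queue [router, proxy, mesh, ingest, store]
Visit router; enqueue index, peer → queue [proxy, mesh, ingest, store, index, peer]
Visit proxy → queue [mesh, ingest, store, index, peer]
Visit mesh; enqueue leaf → queue [ingest, store, index, peer, leaf]
Visit ingest; enqueue broker → queue [store, index, peer, leaf, broker]
Visit store → queue [index, peer, leaf, broker]
Visit index → queue [peer, leaf, broker]
Visit peer → queue [leaf, broker]
Visit leaf → queue [broker]
Visit broker → queue []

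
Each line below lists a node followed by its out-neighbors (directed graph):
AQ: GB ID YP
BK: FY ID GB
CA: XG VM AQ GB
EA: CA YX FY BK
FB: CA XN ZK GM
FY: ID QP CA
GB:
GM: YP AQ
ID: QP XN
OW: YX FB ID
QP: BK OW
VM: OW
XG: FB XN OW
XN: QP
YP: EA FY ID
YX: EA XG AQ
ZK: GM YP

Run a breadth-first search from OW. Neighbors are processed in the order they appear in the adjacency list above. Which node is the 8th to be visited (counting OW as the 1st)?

CA

Visit OW; enqueue YX, FB, ID → queue [YX, FB, ID]
Visit YX; enqueue EA, XG, AQ → queue [FB, ID, EA, XG, AQ]
Visit FB; enqueue CA, XN, ZK, GM → queue [ID, EA, XG, AQ, CA, XN, ZK, GM]
Visit ID; enqueue QP → queue [EA, XG, AQ, CA, XN, ZK, GM, QP]
Visit EA; enqueue FY, BK → queue [XG, AQ, CA, XN, ZK, GM, QP, FY, BK]
Visit XG → queue [AQ, CA, XN, ZK, GM, QP, FY, BK]
Visit AQ; enqueue GB, YP → queue [CA, XN, ZK, GM, QP, FY, BK, GB, YP]
Visit CA; enqueue VM → queue [XN, ZK, GM, QP, FY, BK, GB, YP, VM]
Visit XN → queue [ZK, GM, QP, FY, BK, GB, YP, VM]
Visit ZK → queue [GM, QP, FY, BK, GB, YP, VM]
Visit GM → queue [QP, FY, BK, GB, YP, VM]
Visit QP → queue [FY, BK, GB, YP, VM]
Visit FY → queue [BK, GB, YP, VM]
Visit BK → queue [GB, YP, VM]
Visit GB → queue [YP, VM]
Visit YP → queue [VM]
Visit VM → queue []

Visit order: OW, YX, FB, ID, EA, XG, AQ, CA, XN, ZK, GM, QP, FY, BK, GB, YP, VM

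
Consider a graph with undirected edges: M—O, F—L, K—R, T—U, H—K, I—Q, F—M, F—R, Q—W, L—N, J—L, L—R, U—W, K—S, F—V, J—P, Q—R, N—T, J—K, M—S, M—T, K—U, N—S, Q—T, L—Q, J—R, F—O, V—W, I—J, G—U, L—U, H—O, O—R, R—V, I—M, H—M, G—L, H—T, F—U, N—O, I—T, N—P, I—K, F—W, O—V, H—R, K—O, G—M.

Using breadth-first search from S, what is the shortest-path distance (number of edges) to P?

2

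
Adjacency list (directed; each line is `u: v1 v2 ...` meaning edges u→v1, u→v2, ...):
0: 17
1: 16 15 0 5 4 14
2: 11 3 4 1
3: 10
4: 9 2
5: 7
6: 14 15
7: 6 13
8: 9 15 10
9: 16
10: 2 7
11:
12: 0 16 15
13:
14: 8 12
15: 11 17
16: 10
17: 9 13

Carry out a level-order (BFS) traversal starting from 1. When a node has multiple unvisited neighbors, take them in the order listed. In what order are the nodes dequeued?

Visit 1; enqueue 16, 15, 0, 5, 4, 14 → queue [16, 15, 0, 5, 4, 14]
Visit 16; enqueue 10 → queue [15, 0, 5, 4, 14, 10]
Visit 15; enqueue 11, 17 → queue [0, 5, 4, 14, 10, 11, 17]
Visit 0 → queue [5, 4, 14, 10, 11, 17]
Visit 5; enqueue 7 → queue [4, 14, 10, 11, 17, 7]
Visit 4; enqueue 9, 2 → queue [14, 10, 11, 17, 7, 9, 2]
Visit 14; enqueue 8, 12 → queue [10, 11, 17, 7, 9, 2, 8, 12]
Visit 10 → queue [11, 17, 7, 9, 2, 8, 12]
Visit 11 → queue [17, 7, 9, 2, 8, 12]
Visit 17; enqueue 13 → queue [7, 9, 2, 8, 12, 13]
Visit 7; enqueue 6 → queue [9, 2, 8, 12, 13, 6]
Visit 9 → queue [2, 8, 12, 13, 6]
Visit 2; enqueue 3 → queue [8, 12, 13, 6, 3]
Visit 8 → queue [12, 13, 6, 3]
Visit 12 → queue [13, 6, 3]
Visit 13 → queue [6, 3]
Visit 6 → queue [3]
Visit 3 → queue []

1 → 16 → 15 → 0 → 5 → 4 → 14 → 10 → 11 → 17 → 7 → 9 → 2 → 8 → 12 → 13 → 6 → 3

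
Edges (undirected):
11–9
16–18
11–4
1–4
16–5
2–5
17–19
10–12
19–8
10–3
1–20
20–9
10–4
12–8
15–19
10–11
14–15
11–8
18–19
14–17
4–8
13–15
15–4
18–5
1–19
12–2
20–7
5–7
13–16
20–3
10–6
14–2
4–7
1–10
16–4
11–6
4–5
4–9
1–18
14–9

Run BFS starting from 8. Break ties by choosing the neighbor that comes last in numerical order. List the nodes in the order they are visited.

Visit 8; enqueue 19, 12, 11, 4 → queue [19, 12, 11, 4]
Visit 19; enqueue 18, 17, 15, 1 → queue [12, 11, 4, 18, 17, 15, 1]
Visit 12; enqueue 10, 2 → queue [11, 4, 18, 17, 15, 1, 10, 2]
Visit 11; enqueue 9, 6 → queue [4, 18, 17, 15, 1, 10, 2, 9, 6]
Visit 4; enqueue 16, 7, 5 → queue [18, 17, 15, 1, 10, 2, 9, 6, 16, 7, 5]
Visit 18 → queue [17, 15, 1, 10, 2, 9, 6, 16, 7, 5]
Visit 17; enqueue 14 → queue [15, 1, 10, 2, 9, 6, 16, 7, 5, 14]
Visit 15; enqueue 13 → queue [1, 10, 2, 9, 6, 16, 7, 5, 14, 13]
Visit 1; enqueue 20 → queue [10, 2, 9, 6, 16, 7, 5, 14, 13, 20]
Visit 10; enqueue 3 → queue [2, 9, 6, 16, 7, 5, 14, 13, 20, 3]
Visit 2 → queue [9, 6, 16, 7, 5, 14, 13, 20, 3]
Visit 9 → queue [6, 16, 7, 5, 14, 13, 20, 3]
Visit 6 → queue [16, 7, 5, 14, 13, 20, 3]
Visit 16 → queue [7, 5, 14, 13, 20, 3]
Visit 7 → queue [5, 14, 13, 20, 3]
Visit 5 → queue [14, 13, 20, 3]
Visit 14 → queue [13, 20, 3]
Visit 13 → queue [20, 3]
Visit 20 → queue [3]
Visit 3 → queue []

8 → 19 → 12 → 11 → 4 → 18 → 17 → 15 → 1 → 10 → 2 → 9 → 6 → 16 → 7 → 5 → 14 → 13 → 20 → 3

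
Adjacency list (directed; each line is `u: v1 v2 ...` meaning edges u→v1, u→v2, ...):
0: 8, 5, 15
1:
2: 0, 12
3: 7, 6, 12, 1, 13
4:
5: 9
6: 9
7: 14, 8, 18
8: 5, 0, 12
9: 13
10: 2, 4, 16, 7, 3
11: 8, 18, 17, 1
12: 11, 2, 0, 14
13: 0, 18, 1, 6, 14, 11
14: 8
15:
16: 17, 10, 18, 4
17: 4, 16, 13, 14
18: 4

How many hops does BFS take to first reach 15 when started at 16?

Level 0: 16
Level 1: 4, 10, 17, 18
Level 2: 2, 3, 7, 13, 14
Level 3: 0, 1, 6, 8, 11, 12
Level 4: 5, 9, 15
15 first appears at level 4.

4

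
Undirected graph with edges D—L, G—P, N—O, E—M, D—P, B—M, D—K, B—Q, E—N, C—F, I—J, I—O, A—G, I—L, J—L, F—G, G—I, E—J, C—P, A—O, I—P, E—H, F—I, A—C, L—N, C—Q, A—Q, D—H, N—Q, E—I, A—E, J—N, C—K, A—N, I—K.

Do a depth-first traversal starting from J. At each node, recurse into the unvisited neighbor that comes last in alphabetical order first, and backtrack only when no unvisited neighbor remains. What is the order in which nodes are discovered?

Visit J
J → N
N → Q
Q → C
C → P
P → I
I → O
O → A
A → G
G → F
A → E
E → M
M → B
E → H
H → D
D → L
D → K

J N Q C P I O A G F E M B H D L K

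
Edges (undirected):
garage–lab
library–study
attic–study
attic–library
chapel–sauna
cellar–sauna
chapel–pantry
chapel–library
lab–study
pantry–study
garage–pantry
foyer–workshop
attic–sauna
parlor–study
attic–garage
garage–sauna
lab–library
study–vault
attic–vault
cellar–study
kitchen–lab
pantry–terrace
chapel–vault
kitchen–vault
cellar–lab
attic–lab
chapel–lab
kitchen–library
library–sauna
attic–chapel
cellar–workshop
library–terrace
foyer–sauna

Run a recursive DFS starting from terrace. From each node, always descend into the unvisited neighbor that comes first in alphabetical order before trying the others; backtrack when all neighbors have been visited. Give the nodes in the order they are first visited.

terrace, library, attic, chapel, lab, cellar, sauna, foyer, workshop, garage, pantry, study, parlor, vault, kitchen

Visit terrace
terrace → library
library → attic
attic → chapel
chapel → lab
lab → cellar
cellar → sauna
sauna → foyer
foyer → workshop
sauna → garage
garage → pantry
pantry → study
study → parlor
study → vault
vault → kitchen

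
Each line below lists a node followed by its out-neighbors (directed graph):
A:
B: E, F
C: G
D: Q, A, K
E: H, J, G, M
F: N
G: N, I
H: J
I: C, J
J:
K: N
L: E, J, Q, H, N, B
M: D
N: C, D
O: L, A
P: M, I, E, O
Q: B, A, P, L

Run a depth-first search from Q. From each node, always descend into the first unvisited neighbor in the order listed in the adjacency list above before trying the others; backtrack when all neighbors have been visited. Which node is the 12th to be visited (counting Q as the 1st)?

I

Visit Q
Q → B
B → E
E → H
H → J
E → G
G → N
N → C
N → D
D → A
D → K
G → I
E → M
B → F
Q → P
P → O
O → L

Visit order: Q, B, E, H, J, G, N, C, D, A, K, I, M, F, P, O, L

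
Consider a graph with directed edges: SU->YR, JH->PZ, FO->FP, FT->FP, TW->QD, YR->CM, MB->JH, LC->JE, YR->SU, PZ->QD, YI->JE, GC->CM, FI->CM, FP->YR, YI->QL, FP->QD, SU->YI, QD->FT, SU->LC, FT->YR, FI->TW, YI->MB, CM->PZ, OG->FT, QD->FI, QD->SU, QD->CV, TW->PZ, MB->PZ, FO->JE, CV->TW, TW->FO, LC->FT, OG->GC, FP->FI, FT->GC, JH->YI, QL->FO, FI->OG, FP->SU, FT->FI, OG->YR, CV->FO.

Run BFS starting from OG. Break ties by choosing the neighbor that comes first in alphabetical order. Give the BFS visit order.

OG -> FT -> GC -> YR -> FI -> FP -> CM -> SU -> TW -> QD -> PZ -> LC -> YI -> FO -> CV -> JE -> MB -> QL -> JH

Visit OG; enqueue FT, GC, YR → queue [FT, GC, YR]
Visit FT; enqueue FI, FP → queue [GC, YR, FI, FP]
Visit GC; enqueue CM → queue [YR, FI, FP, CM]
Visit YR; enqueue SU → queue [FI, FP, CM, SU]
Visit FI; enqueue TW → queue [FP, CM, SU, TW]
Visit FP; enqueue QD → queue [CM, SU, TW, QD]
Visit CM; enqueue PZ → queue [SU, TW, QD, PZ]
Visit SU; enqueue LC, YI → queue [TW, QD, PZ, LC, YI]
Visit TW; enqueue FO → queue [QD, PZ, LC, YI, FO]
Visit QD; enqueue CV → queue [PZ, LC, YI, FO, CV]
Visit PZ → queue [LC, YI, FO, CV]
Visit LC; enqueue JE → queue [YI, FO, CV, JE]
Visit YI; enqueue MB, QL → queue [FO, CV, JE, MB, QL]
Visit FO → queue [CV, JE, MB, QL]
Visit CV → queue [JE, MB, QL]
Visit JE → queue [MB, QL]
Visit MB; enqueue JH → queue [QL, JH]
Visit QL → queue [JH]
Visit JH → queue []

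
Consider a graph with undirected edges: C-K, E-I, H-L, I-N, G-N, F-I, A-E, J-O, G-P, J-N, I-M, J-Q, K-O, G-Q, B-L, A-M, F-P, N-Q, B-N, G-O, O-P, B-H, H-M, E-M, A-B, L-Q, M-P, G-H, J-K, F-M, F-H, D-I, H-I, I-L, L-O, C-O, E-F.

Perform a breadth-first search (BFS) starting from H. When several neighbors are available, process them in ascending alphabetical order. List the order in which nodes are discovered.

H -> B -> F -> G -> I -> L -> M -> A -> N -> E -> P -> O -> Q -> D -> J -> C -> K

Visit H; enqueue B, F, G, I, L, M → queue [B, F, G, I, L, M]
Visit B; enqueue A, N → queue [F, G, I, L, M, A, N]
Visit F; enqueue E, P → queue [G, I, L, M, A, N, E, P]
Visit G; enqueue O, Q → queue [I, L, M, A, N, E, P, O, Q]
Visit I; enqueue D → queue [L, M, A, N, E, P, O, Q, D]
Visit L → queue [M, A, N, E, P, O, Q, D]
Visit M → queue [A, N, E, P, O, Q, D]
Visit A → queue [N, E, P, O, Q, D]
Visit N; enqueue J → queue [E, P, O, Q, D, J]
Visit E → queue [P, O, Q, D, J]
Visit P → queue [O, Q, D, J]
Visit O; enqueue C, K → queue [Q, D, J, C, K]
Visit Q → queue [D, J, C, K]
Visit D → queue [J, C, K]
Visit J → queue [C, K]
Visit C → queue [K]
Visit K → queue []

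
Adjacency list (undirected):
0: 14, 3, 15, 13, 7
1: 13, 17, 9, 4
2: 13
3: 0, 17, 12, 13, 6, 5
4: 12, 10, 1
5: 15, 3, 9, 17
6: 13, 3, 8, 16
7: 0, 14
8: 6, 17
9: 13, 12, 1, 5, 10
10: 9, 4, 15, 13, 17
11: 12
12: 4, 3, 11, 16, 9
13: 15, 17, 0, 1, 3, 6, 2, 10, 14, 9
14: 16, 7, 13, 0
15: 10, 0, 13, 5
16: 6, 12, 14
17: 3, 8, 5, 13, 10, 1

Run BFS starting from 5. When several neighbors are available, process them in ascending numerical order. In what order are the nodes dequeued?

5, 3, 9, 15, 17, 0, 6, 12, 13, 1, 10, 8, 7, 14, 16, 4, 11, 2

Visit 5; enqueue 3, 9, 15, 17 → queue [3, 9, 15, 17]
Visit 3; enqueue 0, 6, 12, 13 → queue [9, 15, 17, 0, 6, 12, 13]
Visit 9; enqueue 1, 10 → queue [15, 17, 0, 6, 12, 13, 1, 10]
Visit 15 → queue [17, 0, 6, 12, 13, 1, 10]
Visit 17; enqueue 8 → queue [0, 6, 12, 13, 1, 10, 8]
Visit 0; enqueue 7, 14 → queue [6, 12, 13, 1, 10, 8, 7, 14]
Visit 6; enqueue 16 → queue [12, 13, 1, 10, 8, 7, 14, 16]
Visit 12; enqueue 4, 11 → queue [13, 1, 10, 8, 7, 14, 16, 4, 11]
Visit 13; enqueue 2 → queue [1, 10, 8, 7, 14, 16, 4, 11, 2]
Visit 1 → queue [10, 8, 7, 14, 16, 4, 11, 2]
Visit 10 → queue [8, 7, 14, 16, 4, 11, 2]
Visit 8 → queue [7, 14, 16, 4, 11, 2]
Visit 7 → queue [14, 16, 4, 11, 2]
Visit 14 → queue [16, 4, 11, 2]
Visit 16 → queue [4, 11, 2]
Visit 4 → queue [11, 2]
Visit 11 → queue [2]
Visit 2 → queue []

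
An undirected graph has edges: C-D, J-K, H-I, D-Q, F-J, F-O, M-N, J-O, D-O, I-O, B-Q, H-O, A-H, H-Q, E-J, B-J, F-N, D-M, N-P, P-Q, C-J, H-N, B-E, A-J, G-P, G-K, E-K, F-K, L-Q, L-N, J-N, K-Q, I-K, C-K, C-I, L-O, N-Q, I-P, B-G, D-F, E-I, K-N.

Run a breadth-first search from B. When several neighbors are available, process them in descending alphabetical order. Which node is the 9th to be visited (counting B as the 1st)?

Visit B; enqueue Q, J, G, E → queue [Q, J, G, E]
Visit Q; enqueue P, N, L, K, H, D → queue [J, G, E, P, N, L, K, H, D]
Visit J; enqueue O, F, C, A → queue [G, E, P, N, L, K, H, D, O, F, C, A]
Visit G → queue [E, P, N, L, K, H, D, O, F, C, A]
Visit E; enqueue I → queue [P, N, L, K, H, D, O, F, C, A, I]
Visit P → queue [N, L, K, H, D, O, F, C, A, I]
Visit N; enqueue M → queue [L, K, H, D, O, F, C, A, I, M]
Visit L → queue [K, H, D, O, F, C, A, I, M]
Visit K → queue [H, D, O, F, C, A, I, M]
Visit H → queue [D, O, F, C, A, I, M]
Visit D → queue [O, F, C, A, I, M]
Visit O → queue [F, C, A, I, M]
Visit F → queue [C, A, I, M]
Visit C → queue [A, I, M]
Visit A → queue [I, M]
Visit I → queue [M]
Visit M → queue []

Visit order: B, Q, J, G, E, P, N, L, K, H, D, O, F, C, A, I, M

K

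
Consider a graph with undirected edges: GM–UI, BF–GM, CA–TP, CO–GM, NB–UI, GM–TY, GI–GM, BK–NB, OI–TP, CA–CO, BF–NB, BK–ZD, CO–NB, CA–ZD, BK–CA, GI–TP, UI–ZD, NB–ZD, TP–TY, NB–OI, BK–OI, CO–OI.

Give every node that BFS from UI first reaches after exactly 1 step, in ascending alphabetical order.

GM, NB, ZD

Level 0: UI
Level 1: GM, NB, ZD
Level 2: BF, BK, CA, CO, GI, OI, TY
Level 3: TP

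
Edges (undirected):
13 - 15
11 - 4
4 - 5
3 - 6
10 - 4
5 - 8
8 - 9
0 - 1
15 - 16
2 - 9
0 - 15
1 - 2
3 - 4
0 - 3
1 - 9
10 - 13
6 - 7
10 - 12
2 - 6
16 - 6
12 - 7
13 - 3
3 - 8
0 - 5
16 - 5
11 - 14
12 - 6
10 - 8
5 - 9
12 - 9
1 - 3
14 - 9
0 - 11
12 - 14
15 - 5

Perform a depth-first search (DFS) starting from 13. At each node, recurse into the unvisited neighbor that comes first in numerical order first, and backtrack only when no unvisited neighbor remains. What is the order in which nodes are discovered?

13, 3, 0, 1, 2, 6, 7, 12, 9, 5, 4, 10, 8, 11, 14, 15, 16

Visit 13
13 → 3
3 → 0
0 → 1
1 → 2
2 → 6
6 → 7
7 → 12
12 → 9
9 → 5
5 → 4
4 → 10
10 → 8
4 → 11
11 → 14
5 → 15
15 → 16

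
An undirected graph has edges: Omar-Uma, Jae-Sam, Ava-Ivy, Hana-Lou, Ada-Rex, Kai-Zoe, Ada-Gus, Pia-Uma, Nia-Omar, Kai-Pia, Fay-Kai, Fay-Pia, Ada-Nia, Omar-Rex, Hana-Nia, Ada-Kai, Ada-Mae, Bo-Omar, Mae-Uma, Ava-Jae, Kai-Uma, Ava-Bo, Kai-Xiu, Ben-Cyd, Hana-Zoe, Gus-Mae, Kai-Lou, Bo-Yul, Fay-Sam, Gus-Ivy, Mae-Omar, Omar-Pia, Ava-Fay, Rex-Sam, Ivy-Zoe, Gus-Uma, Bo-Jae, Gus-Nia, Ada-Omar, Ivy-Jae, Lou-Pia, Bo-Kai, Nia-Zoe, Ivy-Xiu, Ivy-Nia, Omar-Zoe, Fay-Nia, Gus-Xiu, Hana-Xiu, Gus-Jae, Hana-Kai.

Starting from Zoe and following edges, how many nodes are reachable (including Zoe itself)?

BFS from Zoe visits: Zoe, Hana, Ivy, Kai, Nia, Omar, Lou, Xiu, Ava, Gus, Jae, Ada, Bo, Fay, Pia, Uma, Mae, Rex, Sam, Yul
Reachable nodes: 20 of 22 total.

20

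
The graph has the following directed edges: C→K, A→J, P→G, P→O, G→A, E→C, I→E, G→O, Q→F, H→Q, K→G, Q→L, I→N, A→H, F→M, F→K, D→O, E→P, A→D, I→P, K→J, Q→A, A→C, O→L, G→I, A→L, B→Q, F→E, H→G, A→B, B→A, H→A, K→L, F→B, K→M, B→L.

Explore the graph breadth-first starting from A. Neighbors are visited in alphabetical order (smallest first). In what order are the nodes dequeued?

Visit A; enqueue B, C, D, H, J, L → queue [B, C, D, H, J, L]
Visit B; enqueue Q → queue [C, D, H, J, L, Q]
Visit C; enqueue K → queue [D, H, J, L, Q, K]
Visit D; enqueue O → queue [H, J, L, Q, K, O]
Visit H; enqueue G → queue [J, L, Q, K, O, G]
Visit J → queue [L, Q, K, O, G]
Visit L → queue [Q, K, O, G]
Visit Q; enqueue F → queue [K, O, G, F]
Visit K; enqueue M → queue [O, G, F, M]
Visit O → queue [G, F, M]
Visit G; enqueue I → queue [F, M, I]
Visit F; enqueue E → queue [M, I, E]
Visit M → queue [I, E]
Visit I; enqueue N, P → queue [E, N, P]
Visit E → queue [N, P]
Visit N → queue [P]
Visit P → queue []

A B C D H J L Q K O G F M I E N P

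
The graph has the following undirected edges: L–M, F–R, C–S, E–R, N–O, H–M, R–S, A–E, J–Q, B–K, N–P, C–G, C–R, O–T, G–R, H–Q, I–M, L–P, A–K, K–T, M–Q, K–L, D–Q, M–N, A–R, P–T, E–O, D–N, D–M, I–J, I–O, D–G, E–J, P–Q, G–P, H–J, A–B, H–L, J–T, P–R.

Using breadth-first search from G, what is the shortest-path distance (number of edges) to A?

2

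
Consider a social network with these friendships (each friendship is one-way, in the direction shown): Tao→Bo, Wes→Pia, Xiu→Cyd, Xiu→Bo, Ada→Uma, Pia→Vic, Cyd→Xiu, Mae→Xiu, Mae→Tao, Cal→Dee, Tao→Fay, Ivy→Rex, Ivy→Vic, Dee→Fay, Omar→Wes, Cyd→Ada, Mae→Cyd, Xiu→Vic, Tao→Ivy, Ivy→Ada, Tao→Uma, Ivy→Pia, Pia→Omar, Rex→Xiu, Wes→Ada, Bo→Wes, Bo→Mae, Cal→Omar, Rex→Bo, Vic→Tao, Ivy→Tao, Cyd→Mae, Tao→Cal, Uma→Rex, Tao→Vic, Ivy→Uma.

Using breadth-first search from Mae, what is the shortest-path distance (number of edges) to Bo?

Level 0: Mae
Level 1: Cyd, Tao, Xiu
Level 2: Ada, Bo, Cal, Fay, Ivy, Uma, Vic
Level 3: Dee, Omar, Pia, Rex, Wes
Bo first appears at level 2.

2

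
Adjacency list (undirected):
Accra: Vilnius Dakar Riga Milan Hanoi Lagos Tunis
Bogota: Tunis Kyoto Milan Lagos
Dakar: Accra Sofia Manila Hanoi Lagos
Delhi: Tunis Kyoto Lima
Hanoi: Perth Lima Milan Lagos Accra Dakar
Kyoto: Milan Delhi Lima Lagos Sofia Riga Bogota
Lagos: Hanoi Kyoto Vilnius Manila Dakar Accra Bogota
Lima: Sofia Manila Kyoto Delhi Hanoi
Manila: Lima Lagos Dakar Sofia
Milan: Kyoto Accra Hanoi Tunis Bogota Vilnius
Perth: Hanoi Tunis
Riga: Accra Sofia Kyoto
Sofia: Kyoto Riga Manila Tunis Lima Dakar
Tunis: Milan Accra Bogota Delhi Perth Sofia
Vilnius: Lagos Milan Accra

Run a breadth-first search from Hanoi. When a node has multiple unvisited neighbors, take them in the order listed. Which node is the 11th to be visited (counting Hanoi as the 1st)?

Kyoto

Visit Hanoi; enqueue Perth, Lima, Milan, Lagos, Accra, Dakar → queue [Perth, Lima, Milan, Lagos, Accra, Dakar]
Visit Perth; enqueue Tunis → queue [Lima, Milan, Lagos, Accra, Dakar, Tunis]
Visit Lima; enqueue Sofia, Manila, Kyoto, Delhi → queue [Milan, Lagos, Accra, Dakar, Tunis, Sofia, Manila, Kyoto, Delhi]
Visit Milan; enqueue Bogota, Vilnius → queue [Lagos, Accra, Dakar, Tunis, Sofia, Manila, Kyoto, Delhi, Bogota, Vilnius]
Visit Lagos → queue [Accra, Dakar, Tunis, Sofia, Manila, Kyoto, Delhi, Bogota, Vilnius]
Visit Accra; enqueue Riga → queue [Dakar, Tunis, Sofia, Manila, Kyoto, Delhi, Bogota, Vilnius, Riga]
Visit Dakar → queue [Tunis, Sofia, Manila, Kyoto, Delhi, Bogota, Vilnius, Riga]
Visit Tunis → queue [Sofia, Manila, Kyoto, Delhi, Bogota, Vilnius, Riga]
Visit Sofia → queue [Manila, Kyoto, Delhi, Bogota, Vilnius, Riga]
Visit Manila → queue [Kyoto, Delhi, Bogota, Vilnius, Riga]
Visit Kyoto → queue [Delhi, Bogota, Vilnius, Riga]
Visit Delhi → queue [Bogota, Vilnius, Riga]
Visit Bogota → queue [Vilnius, Riga]
Visit Vilnius → queue [Riga]
Visit Riga → queue []

Visit order: Hanoi, Perth, Lima, Milan, Lagos, Accra, Dakar, Tunis, Sofia, Manila, Kyoto, Delhi, Bogota, Vilnius, Riga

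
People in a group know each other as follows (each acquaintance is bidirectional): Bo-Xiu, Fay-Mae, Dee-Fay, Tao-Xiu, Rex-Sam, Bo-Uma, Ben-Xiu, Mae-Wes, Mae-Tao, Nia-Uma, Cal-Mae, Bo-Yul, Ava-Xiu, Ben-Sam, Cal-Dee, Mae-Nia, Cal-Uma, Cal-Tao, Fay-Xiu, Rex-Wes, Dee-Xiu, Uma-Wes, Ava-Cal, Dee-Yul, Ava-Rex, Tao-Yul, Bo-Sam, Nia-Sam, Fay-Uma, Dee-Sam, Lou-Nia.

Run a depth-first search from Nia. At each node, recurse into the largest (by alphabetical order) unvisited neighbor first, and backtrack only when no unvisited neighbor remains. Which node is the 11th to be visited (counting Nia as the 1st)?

Mae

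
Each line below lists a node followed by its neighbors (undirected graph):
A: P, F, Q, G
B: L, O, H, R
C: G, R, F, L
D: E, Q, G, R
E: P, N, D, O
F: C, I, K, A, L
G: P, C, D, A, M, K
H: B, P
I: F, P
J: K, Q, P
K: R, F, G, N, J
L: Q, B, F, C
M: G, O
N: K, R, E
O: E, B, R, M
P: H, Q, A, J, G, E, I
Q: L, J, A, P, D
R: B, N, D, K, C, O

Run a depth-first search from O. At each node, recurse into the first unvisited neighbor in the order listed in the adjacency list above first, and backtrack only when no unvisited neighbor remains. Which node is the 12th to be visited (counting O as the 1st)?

D

Visit O
O → E
E → P
P → H
H → B
B → L
L → Q
Q → J
J → K
K → R
R → N
R → D
D → G
G → C
C → F
F → I
F → A
G → M

Visit order: O, E, P, H, B, L, Q, J, K, R, N, D, G, C, F, I, A, M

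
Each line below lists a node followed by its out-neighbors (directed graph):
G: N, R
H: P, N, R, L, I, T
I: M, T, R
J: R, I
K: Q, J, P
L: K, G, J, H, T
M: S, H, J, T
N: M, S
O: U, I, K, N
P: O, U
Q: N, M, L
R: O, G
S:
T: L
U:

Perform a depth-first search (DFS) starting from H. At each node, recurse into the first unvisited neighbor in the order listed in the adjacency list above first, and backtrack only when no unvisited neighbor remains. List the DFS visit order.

Visit H
H → P
P → O
O → U
O → I
I → M
M → S
M → J
J → R
R → G
G → N
M → T
T → L
L → K
K → Q

H, P, O, U, I, M, S, J, R, G, N, T, L, K, Q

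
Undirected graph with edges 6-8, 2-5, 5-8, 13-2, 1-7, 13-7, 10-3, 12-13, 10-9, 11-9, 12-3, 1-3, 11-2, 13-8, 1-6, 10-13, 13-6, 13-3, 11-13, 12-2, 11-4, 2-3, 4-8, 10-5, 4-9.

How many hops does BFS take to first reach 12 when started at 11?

2

Level 0: 11
Level 1: 2, 4, 9, 13
Level 2: 3, 5, 6, 7, 8, 10, 12
Level 3: 1
12 first appears at level 2.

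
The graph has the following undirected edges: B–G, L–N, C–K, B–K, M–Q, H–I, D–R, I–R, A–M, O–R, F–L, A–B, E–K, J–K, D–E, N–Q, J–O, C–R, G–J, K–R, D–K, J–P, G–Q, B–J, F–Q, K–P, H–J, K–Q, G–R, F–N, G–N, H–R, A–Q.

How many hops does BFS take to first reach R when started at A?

3

Level 0: A
Level 1: B, M, Q
Level 2: F, G, J, K, N
Level 3: C, D, E, H, L, O, P, R
Level 4: I
R first appears at level 3.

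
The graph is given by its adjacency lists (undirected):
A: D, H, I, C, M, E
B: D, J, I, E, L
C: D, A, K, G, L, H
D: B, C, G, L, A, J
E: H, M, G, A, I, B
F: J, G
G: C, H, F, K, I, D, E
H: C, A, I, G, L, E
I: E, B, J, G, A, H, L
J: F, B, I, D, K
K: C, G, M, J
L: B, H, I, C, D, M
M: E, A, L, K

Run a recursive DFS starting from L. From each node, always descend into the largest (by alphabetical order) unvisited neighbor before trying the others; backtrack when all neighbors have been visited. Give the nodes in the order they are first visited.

L, M, K, J, I, H, G, F, E, B, D, C, A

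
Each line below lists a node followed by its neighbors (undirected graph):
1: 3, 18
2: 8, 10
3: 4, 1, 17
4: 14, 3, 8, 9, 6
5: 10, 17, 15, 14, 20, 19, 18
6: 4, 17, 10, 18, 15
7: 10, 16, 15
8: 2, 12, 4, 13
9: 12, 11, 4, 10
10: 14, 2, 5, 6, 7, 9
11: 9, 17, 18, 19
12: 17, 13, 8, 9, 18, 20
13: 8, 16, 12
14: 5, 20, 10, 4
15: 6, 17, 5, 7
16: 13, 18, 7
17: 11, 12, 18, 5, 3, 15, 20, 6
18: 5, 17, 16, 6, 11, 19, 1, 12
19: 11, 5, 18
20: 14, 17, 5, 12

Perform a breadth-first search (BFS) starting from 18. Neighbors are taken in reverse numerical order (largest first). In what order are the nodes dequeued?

Visit 18; enqueue 19, 17, 16, 12, 11, 6, 5, 1 → queue [19, 17, 16, 12, 11, 6, 5, 1]
Visit 19 → queue [17, 16, 12, 11, 6, 5, 1]
Visit 17; enqueue 20, 15, 3 → queue [16, 12, 11, 6, 5, 1, 20, 15, 3]
Visit 16; enqueue 13, 7 → queue [12, 11, 6, 5, 1, 20, 15, 3, 13, 7]
Visit 12; enqueue 9, 8 → queue [11, 6, 5, 1, 20, 15, 3, 13, 7, 9, 8]
Visit 11 → queue [6, 5, 1, 20, 15, 3, 13, 7, 9, 8]
Visit 6; enqueue 10, 4 → queue [5, 1, 20, 15, 3, 13, 7, 9, 8, 10, 4]
Visit 5; enqueue 14 → queue [1, 20, 15, 3, 13, 7, 9, 8, 10, 4, 14]
Visit 1 → queue [20, 15, 3, 13, 7, 9, 8, 10, 4, 14]
Visit 20 → queue [15, 3, 13, 7, 9, 8, 10, 4, 14]
Visit 15 → queue [3, 13, 7, 9, 8, 10, 4, 14]
Visit 3 → queue [13, 7, 9, 8, 10, 4, 14]
Visit 13 → queue [7, 9, 8, 10, 4, 14]
Visit 7 → queue [9, 8, 10, 4, 14]
Visit 9 → queue [8, 10, 4, 14]
Visit 8; enqueue 2 → queue [10, 4, 14, 2]
Visit 10 → queue [4, 14, 2]
Visit 4 → queue [14, 2]
Visit 14 → queue [2]
Visit 2 → queue []

18 -> 19 -> 17 -> 16 -> 12 -> 11 -> 6 -> 5 -> 1 -> 20 -> 15 -> 3 -> 13 -> 7 -> 9 -> 8 -> 10 -> 4 -> 14 -> 2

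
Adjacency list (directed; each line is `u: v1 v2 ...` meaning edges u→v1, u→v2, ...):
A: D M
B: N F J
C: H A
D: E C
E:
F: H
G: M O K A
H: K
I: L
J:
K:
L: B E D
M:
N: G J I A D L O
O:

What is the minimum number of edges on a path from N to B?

Level 0: N
Level 1: A, D, G, I, J, L, O
Level 2: B, C, E, K, M
Level 3: F, H
B first appears at level 2.

2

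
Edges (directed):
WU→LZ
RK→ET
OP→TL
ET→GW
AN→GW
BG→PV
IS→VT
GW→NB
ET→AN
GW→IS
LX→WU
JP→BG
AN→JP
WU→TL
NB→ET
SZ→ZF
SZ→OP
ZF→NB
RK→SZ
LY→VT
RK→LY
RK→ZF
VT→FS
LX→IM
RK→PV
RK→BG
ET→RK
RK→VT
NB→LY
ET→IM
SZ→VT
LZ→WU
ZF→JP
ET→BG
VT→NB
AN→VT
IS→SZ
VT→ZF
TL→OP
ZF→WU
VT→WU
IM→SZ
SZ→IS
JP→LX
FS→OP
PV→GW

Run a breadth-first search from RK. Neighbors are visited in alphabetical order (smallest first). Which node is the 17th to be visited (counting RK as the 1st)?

JP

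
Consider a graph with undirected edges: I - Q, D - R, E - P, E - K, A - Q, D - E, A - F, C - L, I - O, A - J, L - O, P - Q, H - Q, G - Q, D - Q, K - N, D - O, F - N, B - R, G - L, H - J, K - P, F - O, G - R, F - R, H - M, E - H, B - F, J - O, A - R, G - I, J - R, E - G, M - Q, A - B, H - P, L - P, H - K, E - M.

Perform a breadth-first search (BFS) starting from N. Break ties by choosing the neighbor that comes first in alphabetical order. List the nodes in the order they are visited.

Visit N; enqueue F, K → queue [F, K]
Visit F; enqueue A, B, O, R → queue [K, A, B, O, R]
Visit K; enqueue E, H, P → queue [A, B, O, R, E, H, P]
Visit A; enqueue J, Q → queue [B, O, R, E, H, P, J, Q]
Visit B → queue [O, R, E, H, P, J, Q]
Visit O; enqueue D, I, L → queue [R, E, H, P, J, Q, D, I, L]
Visit R; enqueue G → queue [E, H, P, J, Q, D, I, L, G]
Visit E; enqueue M → queue [H, P, J, Q, D, I, L, G, M]
Visit H → queue [P, J, Q, D, I, L, G, M]
Visit P → queue [J, Q, D, I, L, G, M]
Visit J → queue [Q, D, I, L, G, M]
Visit Q → queue [D, I, L, G, M]
Visit D → queue [I, L, G, M]
Visit I → queue [L, G, M]
Visit L; enqueue C → queue [G, M, C]
Visit G → queue [M, C]
Visit M → queue [C]
Visit C → queue []

N → F → K → A → B → O → R → E → H → P → J → Q → D → I → L → G → M → C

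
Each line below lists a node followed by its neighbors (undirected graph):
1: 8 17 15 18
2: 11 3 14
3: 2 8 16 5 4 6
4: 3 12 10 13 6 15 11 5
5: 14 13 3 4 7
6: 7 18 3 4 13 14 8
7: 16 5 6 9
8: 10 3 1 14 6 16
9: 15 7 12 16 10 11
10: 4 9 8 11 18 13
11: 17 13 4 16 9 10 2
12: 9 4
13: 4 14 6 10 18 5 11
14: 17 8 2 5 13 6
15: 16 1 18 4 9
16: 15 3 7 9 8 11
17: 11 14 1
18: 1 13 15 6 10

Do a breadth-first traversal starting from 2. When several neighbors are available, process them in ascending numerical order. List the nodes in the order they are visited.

Visit 2; enqueue 3, 11, 14 → queue [3, 11, 14]
Visit 3; enqueue 4, 5, 6, 8, 16 → queue [11, 14, 4, 5, 6, 8, 16]
Visit 11; enqueue 9, 10, 13, 17 → queue [14, 4, 5, 6, 8, 16, 9, 10, 13, 17]
Visit 14 → queue [4, 5, 6, 8, 16, 9, 10, 13, 17]
Visit 4; enqueue 12, 15 → queue [5, 6, 8, 16, 9, 10, 13, 17, 12, 15]
Visit 5; enqueue 7 → queue [6, 8, 16, 9, 10, 13, 17, 12, 15, 7]
Visit 6; enqueue 18 → queue [8, 16, 9, 10, 13, 17, 12, 15, 7, 18]
Visit 8; enqueue 1 → queue [16, 9, 10, 13, 17, 12, 15, 7, 18, 1]
Visit 16 → queue [9, 10, 13, 17, 12, 15, 7, 18, 1]
Visit 9 → queue [10, 13, 17, 12, 15, 7, 18, 1]
Visit 10 → queue [13, 17, 12, 15, 7, 18, 1]
Visit 13 → queue [17, 12, 15, 7, 18, 1]
Visit 17 → queue [12, 15, 7, 18, 1]
Visit 12 → queue [15, 7, 18, 1]
Visit 15 → queue [7, 18, 1]
Visit 7 → queue [18, 1]
Visit 18 → queue [1]
Visit 1 → queue []

2 → 3 → 11 → 14 → 4 → 5 → 6 → 8 → 16 → 9 → 10 → 13 → 17 → 12 → 15 → 7 → 18 → 1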